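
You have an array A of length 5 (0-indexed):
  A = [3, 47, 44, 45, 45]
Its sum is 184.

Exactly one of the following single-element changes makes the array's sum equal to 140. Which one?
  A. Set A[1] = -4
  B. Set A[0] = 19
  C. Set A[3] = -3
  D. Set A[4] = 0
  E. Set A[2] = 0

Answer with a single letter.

Answer: E

Derivation:
Option A: A[1] 47->-4, delta=-51, new_sum=184+(-51)=133
Option B: A[0] 3->19, delta=16, new_sum=184+(16)=200
Option C: A[3] 45->-3, delta=-48, new_sum=184+(-48)=136
Option D: A[4] 45->0, delta=-45, new_sum=184+(-45)=139
Option E: A[2] 44->0, delta=-44, new_sum=184+(-44)=140 <-- matches target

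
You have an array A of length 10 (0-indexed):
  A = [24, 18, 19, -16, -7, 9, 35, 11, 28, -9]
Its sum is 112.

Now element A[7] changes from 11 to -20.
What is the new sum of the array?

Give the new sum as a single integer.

Old value at index 7: 11
New value at index 7: -20
Delta = -20 - 11 = -31
New sum = old_sum + delta = 112 + (-31) = 81

Answer: 81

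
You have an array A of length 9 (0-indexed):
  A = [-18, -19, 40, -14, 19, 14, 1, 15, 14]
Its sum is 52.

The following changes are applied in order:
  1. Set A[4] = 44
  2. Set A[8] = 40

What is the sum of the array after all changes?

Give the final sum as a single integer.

Initial sum: 52
Change 1: A[4] 19 -> 44, delta = 25, sum = 77
Change 2: A[8] 14 -> 40, delta = 26, sum = 103

Answer: 103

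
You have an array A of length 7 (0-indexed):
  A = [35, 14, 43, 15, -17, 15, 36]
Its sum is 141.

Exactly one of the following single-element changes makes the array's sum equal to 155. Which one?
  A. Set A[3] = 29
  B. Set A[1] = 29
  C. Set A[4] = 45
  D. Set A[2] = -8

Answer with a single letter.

Answer: A

Derivation:
Option A: A[3] 15->29, delta=14, new_sum=141+(14)=155 <-- matches target
Option B: A[1] 14->29, delta=15, new_sum=141+(15)=156
Option C: A[4] -17->45, delta=62, new_sum=141+(62)=203
Option D: A[2] 43->-8, delta=-51, new_sum=141+(-51)=90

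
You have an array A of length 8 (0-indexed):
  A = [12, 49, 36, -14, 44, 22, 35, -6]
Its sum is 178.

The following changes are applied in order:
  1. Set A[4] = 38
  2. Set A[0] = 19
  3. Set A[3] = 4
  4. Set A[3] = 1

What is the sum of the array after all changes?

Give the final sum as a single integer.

Answer: 194

Derivation:
Initial sum: 178
Change 1: A[4] 44 -> 38, delta = -6, sum = 172
Change 2: A[0] 12 -> 19, delta = 7, sum = 179
Change 3: A[3] -14 -> 4, delta = 18, sum = 197
Change 4: A[3] 4 -> 1, delta = -3, sum = 194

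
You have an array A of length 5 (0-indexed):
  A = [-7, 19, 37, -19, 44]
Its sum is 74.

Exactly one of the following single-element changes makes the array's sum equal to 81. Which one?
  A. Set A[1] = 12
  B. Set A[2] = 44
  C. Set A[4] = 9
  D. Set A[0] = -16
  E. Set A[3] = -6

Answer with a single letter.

Option A: A[1] 19->12, delta=-7, new_sum=74+(-7)=67
Option B: A[2] 37->44, delta=7, new_sum=74+(7)=81 <-- matches target
Option C: A[4] 44->9, delta=-35, new_sum=74+(-35)=39
Option D: A[0] -7->-16, delta=-9, new_sum=74+(-9)=65
Option E: A[3] -19->-6, delta=13, new_sum=74+(13)=87

Answer: B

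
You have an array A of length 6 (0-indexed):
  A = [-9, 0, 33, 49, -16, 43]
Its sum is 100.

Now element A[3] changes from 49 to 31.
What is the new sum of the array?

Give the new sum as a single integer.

Answer: 82

Derivation:
Old value at index 3: 49
New value at index 3: 31
Delta = 31 - 49 = -18
New sum = old_sum + delta = 100 + (-18) = 82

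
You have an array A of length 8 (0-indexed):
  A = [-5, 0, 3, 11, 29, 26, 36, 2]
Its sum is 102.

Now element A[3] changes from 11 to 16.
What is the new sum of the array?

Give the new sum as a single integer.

Old value at index 3: 11
New value at index 3: 16
Delta = 16 - 11 = 5
New sum = old_sum + delta = 102 + (5) = 107

Answer: 107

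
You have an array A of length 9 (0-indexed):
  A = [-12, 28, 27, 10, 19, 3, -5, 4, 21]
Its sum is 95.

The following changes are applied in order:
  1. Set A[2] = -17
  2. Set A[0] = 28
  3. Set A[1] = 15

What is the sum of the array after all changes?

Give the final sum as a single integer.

Initial sum: 95
Change 1: A[2] 27 -> -17, delta = -44, sum = 51
Change 2: A[0] -12 -> 28, delta = 40, sum = 91
Change 3: A[1] 28 -> 15, delta = -13, sum = 78

Answer: 78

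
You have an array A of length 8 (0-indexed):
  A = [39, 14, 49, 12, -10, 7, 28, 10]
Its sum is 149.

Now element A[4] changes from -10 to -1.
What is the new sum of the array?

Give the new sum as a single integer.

Answer: 158

Derivation:
Old value at index 4: -10
New value at index 4: -1
Delta = -1 - -10 = 9
New sum = old_sum + delta = 149 + (9) = 158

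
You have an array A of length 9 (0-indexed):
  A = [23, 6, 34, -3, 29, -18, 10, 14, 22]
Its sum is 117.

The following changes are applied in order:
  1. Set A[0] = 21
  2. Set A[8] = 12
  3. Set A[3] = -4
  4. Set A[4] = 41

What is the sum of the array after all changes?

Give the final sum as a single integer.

Initial sum: 117
Change 1: A[0] 23 -> 21, delta = -2, sum = 115
Change 2: A[8] 22 -> 12, delta = -10, sum = 105
Change 3: A[3] -3 -> -4, delta = -1, sum = 104
Change 4: A[4] 29 -> 41, delta = 12, sum = 116

Answer: 116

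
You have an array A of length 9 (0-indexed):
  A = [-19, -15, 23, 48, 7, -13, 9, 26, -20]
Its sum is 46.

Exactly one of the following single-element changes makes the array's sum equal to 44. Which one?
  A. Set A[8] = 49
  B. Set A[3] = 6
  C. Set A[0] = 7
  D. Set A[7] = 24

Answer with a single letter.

Option A: A[8] -20->49, delta=69, new_sum=46+(69)=115
Option B: A[3] 48->6, delta=-42, new_sum=46+(-42)=4
Option C: A[0] -19->7, delta=26, new_sum=46+(26)=72
Option D: A[7] 26->24, delta=-2, new_sum=46+(-2)=44 <-- matches target

Answer: D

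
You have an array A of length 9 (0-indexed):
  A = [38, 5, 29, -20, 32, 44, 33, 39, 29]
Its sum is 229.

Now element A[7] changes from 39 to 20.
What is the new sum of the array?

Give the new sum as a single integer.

Answer: 210

Derivation:
Old value at index 7: 39
New value at index 7: 20
Delta = 20 - 39 = -19
New sum = old_sum + delta = 229 + (-19) = 210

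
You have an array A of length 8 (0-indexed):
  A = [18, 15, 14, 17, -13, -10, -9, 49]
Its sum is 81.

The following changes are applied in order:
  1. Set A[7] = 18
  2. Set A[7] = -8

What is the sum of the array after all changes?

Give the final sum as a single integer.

Answer: 24

Derivation:
Initial sum: 81
Change 1: A[7] 49 -> 18, delta = -31, sum = 50
Change 2: A[7] 18 -> -8, delta = -26, sum = 24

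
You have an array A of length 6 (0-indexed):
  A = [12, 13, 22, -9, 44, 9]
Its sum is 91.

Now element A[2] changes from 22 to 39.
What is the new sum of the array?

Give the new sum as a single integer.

Old value at index 2: 22
New value at index 2: 39
Delta = 39 - 22 = 17
New sum = old_sum + delta = 91 + (17) = 108

Answer: 108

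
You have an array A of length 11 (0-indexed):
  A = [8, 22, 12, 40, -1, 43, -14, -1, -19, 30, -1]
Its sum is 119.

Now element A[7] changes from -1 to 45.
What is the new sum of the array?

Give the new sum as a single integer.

Old value at index 7: -1
New value at index 7: 45
Delta = 45 - -1 = 46
New sum = old_sum + delta = 119 + (46) = 165

Answer: 165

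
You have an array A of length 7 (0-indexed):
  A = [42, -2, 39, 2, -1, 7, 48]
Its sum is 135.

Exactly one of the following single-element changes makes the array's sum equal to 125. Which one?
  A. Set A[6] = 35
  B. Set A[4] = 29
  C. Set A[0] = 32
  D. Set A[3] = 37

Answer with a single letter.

Option A: A[6] 48->35, delta=-13, new_sum=135+(-13)=122
Option B: A[4] -1->29, delta=30, new_sum=135+(30)=165
Option C: A[0] 42->32, delta=-10, new_sum=135+(-10)=125 <-- matches target
Option D: A[3] 2->37, delta=35, new_sum=135+(35)=170

Answer: C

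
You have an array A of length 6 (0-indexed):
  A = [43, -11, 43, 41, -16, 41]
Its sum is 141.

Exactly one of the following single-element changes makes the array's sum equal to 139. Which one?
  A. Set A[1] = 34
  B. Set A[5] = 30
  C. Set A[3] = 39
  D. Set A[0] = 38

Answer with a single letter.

Answer: C

Derivation:
Option A: A[1] -11->34, delta=45, new_sum=141+(45)=186
Option B: A[5] 41->30, delta=-11, new_sum=141+(-11)=130
Option C: A[3] 41->39, delta=-2, new_sum=141+(-2)=139 <-- matches target
Option D: A[0] 43->38, delta=-5, new_sum=141+(-5)=136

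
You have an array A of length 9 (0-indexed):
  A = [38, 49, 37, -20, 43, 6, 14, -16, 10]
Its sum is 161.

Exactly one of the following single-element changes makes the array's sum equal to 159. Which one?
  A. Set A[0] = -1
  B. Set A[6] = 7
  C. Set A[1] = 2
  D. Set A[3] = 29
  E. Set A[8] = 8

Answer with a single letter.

Option A: A[0] 38->-1, delta=-39, new_sum=161+(-39)=122
Option B: A[6] 14->7, delta=-7, new_sum=161+(-7)=154
Option C: A[1] 49->2, delta=-47, new_sum=161+(-47)=114
Option D: A[3] -20->29, delta=49, new_sum=161+(49)=210
Option E: A[8] 10->8, delta=-2, new_sum=161+(-2)=159 <-- matches target

Answer: E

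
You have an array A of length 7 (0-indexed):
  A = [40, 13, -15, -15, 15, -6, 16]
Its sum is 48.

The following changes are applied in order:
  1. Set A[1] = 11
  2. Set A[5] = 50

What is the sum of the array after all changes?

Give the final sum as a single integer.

Answer: 102

Derivation:
Initial sum: 48
Change 1: A[1] 13 -> 11, delta = -2, sum = 46
Change 2: A[5] -6 -> 50, delta = 56, sum = 102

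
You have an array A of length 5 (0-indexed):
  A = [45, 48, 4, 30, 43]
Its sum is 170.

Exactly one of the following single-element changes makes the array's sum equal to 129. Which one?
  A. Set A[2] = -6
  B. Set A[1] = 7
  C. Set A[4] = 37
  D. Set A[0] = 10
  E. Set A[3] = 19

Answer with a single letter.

Answer: B

Derivation:
Option A: A[2] 4->-6, delta=-10, new_sum=170+(-10)=160
Option B: A[1] 48->7, delta=-41, new_sum=170+(-41)=129 <-- matches target
Option C: A[4] 43->37, delta=-6, new_sum=170+(-6)=164
Option D: A[0] 45->10, delta=-35, new_sum=170+(-35)=135
Option E: A[3] 30->19, delta=-11, new_sum=170+(-11)=159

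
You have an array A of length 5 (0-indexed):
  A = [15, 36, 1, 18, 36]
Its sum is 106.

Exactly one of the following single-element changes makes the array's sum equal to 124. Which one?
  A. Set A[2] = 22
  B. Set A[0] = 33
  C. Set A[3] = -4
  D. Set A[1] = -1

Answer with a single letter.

Option A: A[2] 1->22, delta=21, new_sum=106+(21)=127
Option B: A[0] 15->33, delta=18, new_sum=106+(18)=124 <-- matches target
Option C: A[3] 18->-4, delta=-22, new_sum=106+(-22)=84
Option D: A[1] 36->-1, delta=-37, new_sum=106+(-37)=69

Answer: B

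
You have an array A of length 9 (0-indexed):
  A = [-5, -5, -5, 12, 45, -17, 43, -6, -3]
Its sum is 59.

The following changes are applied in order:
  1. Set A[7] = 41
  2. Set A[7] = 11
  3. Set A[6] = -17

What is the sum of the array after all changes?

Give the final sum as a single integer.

Initial sum: 59
Change 1: A[7] -6 -> 41, delta = 47, sum = 106
Change 2: A[7] 41 -> 11, delta = -30, sum = 76
Change 3: A[6] 43 -> -17, delta = -60, sum = 16

Answer: 16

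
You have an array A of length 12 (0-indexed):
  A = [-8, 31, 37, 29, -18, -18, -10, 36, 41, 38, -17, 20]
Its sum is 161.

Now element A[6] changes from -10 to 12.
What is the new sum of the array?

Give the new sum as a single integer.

Answer: 183

Derivation:
Old value at index 6: -10
New value at index 6: 12
Delta = 12 - -10 = 22
New sum = old_sum + delta = 161 + (22) = 183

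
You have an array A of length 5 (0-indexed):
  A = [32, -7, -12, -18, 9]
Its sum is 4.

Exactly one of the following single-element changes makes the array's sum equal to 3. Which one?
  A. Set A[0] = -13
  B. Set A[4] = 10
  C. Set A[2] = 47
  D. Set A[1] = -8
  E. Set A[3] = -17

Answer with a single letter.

Answer: D

Derivation:
Option A: A[0] 32->-13, delta=-45, new_sum=4+(-45)=-41
Option B: A[4] 9->10, delta=1, new_sum=4+(1)=5
Option C: A[2] -12->47, delta=59, new_sum=4+(59)=63
Option D: A[1] -7->-8, delta=-1, new_sum=4+(-1)=3 <-- matches target
Option E: A[3] -18->-17, delta=1, new_sum=4+(1)=5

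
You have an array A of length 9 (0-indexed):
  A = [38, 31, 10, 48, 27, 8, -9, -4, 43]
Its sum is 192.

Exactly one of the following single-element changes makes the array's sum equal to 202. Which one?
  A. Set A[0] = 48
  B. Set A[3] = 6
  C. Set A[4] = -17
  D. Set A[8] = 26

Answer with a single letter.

Option A: A[0] 38->48, delta=10, new_sum=192+(10)=202 <-- matches target
Option B: A[3] 48->6, delta=-42, new_sum=192+(-42)=150
Option C: A[4] 27->-17, delta=-44, new_sum=192+(-44)=148
Option D: A[8] 43->26, delta=-17, new_sum=192+(-17)=175

Answer: A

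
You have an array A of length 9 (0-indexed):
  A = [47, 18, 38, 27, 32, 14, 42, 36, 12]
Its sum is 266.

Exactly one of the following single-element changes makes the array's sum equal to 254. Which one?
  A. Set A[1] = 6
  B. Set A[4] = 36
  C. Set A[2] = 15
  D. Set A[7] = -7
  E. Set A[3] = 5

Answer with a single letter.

Answer: A

Derivation:
Option A: A[1] 18->6, delta=-12, new_sum=266+(-12)=254 <-- matches target
Option B: A[4] 32->36, delta=4, new_sum=266+(4)=270
Option C: A[2] 38->15, delta=-23, new_sum=266+(-23)=243
Option D: A[7] 36->-7, delta=-43, new_sum=266+(-43)=223
Option E: A[3] 27->5, delta=-22, new_sum=266+(-22)=244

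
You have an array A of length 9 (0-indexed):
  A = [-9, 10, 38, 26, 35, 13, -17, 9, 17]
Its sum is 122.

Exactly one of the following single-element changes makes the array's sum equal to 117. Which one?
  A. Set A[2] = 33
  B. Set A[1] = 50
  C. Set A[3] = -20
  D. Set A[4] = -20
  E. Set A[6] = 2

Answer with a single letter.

Option A: A[2] 38->33, delta=-5, new_sum=122+(-5)=117 <-- matches target
Option B: A[1] 10->50, delta=40, new_sum=122+(40)=162
Option C: A[3] 26->-20, delta=-46, new_sum=122+(-46)=76
Option D: A[4] 35->-20, delta=-55, new_sum=122+(-55)=67
Option E: A[6] -17->2, delta=19, new_sum=122+(19)=141

Answer: A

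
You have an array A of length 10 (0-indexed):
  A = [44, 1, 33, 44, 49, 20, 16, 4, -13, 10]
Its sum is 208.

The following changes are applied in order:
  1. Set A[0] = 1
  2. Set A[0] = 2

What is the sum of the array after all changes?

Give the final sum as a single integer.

Answer: 166

Derivation:
Initial sum: 208
Change 1: A[0] 44 -> 1, delta = -43, sum = 165
Change 2: A[0] 1 -> 2, delta = 1, sum = 166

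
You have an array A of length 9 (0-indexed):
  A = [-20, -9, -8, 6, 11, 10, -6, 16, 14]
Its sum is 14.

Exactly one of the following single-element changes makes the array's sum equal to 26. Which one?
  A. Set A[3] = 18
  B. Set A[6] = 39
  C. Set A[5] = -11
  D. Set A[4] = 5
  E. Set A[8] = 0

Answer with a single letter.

Answer: A

Derivation:
Option A: A[3] 6->18, delta=12, new_sum=14+(12)=26 <-- matches target
Option B: A[6] -6->39, delta=45, new_sum=14+(45)=59
Option C: A[5] 10->-11, delta=-21, new_sum=14+(-21)=-7
Option D: A[4] 11->5, delta=-6, new_sum=14+(-6)=8
Option E: A[8] 14->0, delta=-14, new_sum=14+(-14)=0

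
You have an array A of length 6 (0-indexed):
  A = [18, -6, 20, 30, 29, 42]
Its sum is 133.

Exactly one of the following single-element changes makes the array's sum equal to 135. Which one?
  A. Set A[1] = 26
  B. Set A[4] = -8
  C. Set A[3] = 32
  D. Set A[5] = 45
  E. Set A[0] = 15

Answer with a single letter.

Option A: A[1] -6->26, delta=32, new_sum=133+(32)=165
Option B: A[4] 29->-8, delta=-37, new_sum=133+(-37)=96
Option C: A[3] 30->32, delta=2, new_sum=133+(2)=135 <-- matches target
Option D: A[5] 42->45, delta=3, new_sum=133+(3)=136
Option E: A[0] 18->15, delta=-3, new_sum=133+(-3)=130

Answer: C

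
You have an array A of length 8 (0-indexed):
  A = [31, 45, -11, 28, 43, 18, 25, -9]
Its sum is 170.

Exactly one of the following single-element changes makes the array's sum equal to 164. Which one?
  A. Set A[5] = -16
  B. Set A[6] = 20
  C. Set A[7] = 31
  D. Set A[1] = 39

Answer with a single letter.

Option A: A[5] 18->-16, delta=-34, new_sum=170+(-34)=136
Option B: A[6] 25->20, delta=-5, new_sum=170+(-5)=165
Option C: A[7] -9->31, delta=40, new_sum=170+(40)=210
Option D: A[1] 45->39, delta=-6, new_sum=170+(-6)=164 <-- matches target

Answer: D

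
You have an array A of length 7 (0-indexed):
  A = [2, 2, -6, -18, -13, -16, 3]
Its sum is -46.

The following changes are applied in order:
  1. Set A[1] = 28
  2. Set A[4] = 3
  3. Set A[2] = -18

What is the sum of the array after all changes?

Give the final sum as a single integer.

Answer: -16

Derivation:
Initial sum: -46
Change 1: A[1] 2 -> 28, delta = 26, sum = -20
Change 2: A[4] -13 -> 3, delta = 16, sum = -4
Change 3: A[2] -6 -> -18, delta = -12, sum = -16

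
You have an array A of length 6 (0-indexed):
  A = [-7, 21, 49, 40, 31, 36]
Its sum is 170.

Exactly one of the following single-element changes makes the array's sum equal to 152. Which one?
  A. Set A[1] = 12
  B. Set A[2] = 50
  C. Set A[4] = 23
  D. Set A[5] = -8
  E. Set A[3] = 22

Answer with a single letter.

Option A: A[1] 21->12, delta=-9, new_sum=170+(-9)=161
Option B: A[2] 49->50, delta=1, new_sum=170+(1)=171
Option C: A[4] 31->23, delta=-8, new_sum=170+(-8)=162
Option D: A[5] 36->-8, delta=-44, new_sum=170+(-44)=126
Option E: A[3] 40->22, delta=-18, new_sum=170+(-18)=152 <-- matches target

Answer: E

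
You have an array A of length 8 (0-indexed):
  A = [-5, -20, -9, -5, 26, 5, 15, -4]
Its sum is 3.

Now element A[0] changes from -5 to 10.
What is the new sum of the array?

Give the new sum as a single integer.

Answer: 18

Derivation:
Old value at index 0: -5
New value at index 0: 10
Delta = 10 - -5 = 15
New sum = old_sum + delta = 3 + (15) = 18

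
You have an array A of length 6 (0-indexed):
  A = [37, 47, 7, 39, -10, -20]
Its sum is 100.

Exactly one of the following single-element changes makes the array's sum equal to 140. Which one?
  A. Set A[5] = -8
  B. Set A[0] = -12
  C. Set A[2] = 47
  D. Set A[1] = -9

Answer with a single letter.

Answer: C

Derivation:
Option A: A[5] -20->-8, delta=12, new_sum=100+(12)=112
Option B: A[0] 37->-12, delta=-49, new_sum=100+(-49)=51
Option C: A[2] 7->47, delta=40, new_sum=100+(40)=140 <-- matches target
Option D: A[1] 47->-9, delta=-56, new_sum=100+(-56)=44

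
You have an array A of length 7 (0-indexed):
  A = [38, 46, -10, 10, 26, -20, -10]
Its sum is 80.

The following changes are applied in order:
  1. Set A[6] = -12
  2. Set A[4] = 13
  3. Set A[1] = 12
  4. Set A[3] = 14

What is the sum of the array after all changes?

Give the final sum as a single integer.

Initial sum: 80
Change 1: A[6] -10 -> -12, delta = -2, sum = 78
Change 2: A[4] 26 -> 13, delta = -13, sum = 65
Change 3: A[1] 46 -> 12, delta = -34, sum = 31
Change 4: A[3] 10 -> 14, delta = 4, sum = 35

Answer: 35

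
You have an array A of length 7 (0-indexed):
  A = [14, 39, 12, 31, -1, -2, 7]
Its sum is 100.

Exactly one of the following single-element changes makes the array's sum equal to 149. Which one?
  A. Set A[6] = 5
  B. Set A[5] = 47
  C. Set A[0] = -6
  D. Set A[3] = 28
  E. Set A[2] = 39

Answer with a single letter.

Option A: A[6] 7->5, delta=-2, new_sum=100+(-2)=98
Option B: A[5] -2->47, delta=49, new_sum=100+(49)=149 <-- matches target
Option C: A[0] 14->-6, delta=-20, new_sum=100+(-20)=80
Option D: A[3] 31->28, delta=-3, new_sum=100+(-3)=97
Option E: A[2] 12->39, delta=27, new_sum=100+(27)=127

Answer: B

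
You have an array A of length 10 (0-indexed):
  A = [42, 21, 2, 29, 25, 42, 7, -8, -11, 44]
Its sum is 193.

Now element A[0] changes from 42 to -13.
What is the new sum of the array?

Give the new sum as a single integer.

Old value at index 0: 42
New value at index 0: -13
Delta = -13 - 42 = -55
New sum = old_sum + delta = 193 + (-55) = 138

Answer: 138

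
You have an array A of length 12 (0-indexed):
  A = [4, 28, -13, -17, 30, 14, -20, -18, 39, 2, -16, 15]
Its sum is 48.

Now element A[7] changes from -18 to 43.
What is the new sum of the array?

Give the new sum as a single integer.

Old value at index 7: -18
New value at index 7: 43
Delta = 43 - -18 = 61
New sum = old_sum + delta = 48 + (61) = 109

Answer: 109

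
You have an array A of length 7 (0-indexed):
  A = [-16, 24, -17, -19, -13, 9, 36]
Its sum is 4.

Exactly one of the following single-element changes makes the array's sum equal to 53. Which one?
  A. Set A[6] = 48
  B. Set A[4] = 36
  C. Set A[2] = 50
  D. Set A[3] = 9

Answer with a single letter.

Answer: B

Derivation:
Option A: A[6] 36->48, delta=12, new_sum=4+(12)=16
Option B: A[4] -13->36, delta=49, new_sum=4+(49)=53 <-- matches target
Option C: A[2] -17->50, delta=67, new_sum=4+(67)=71
Option D: A[3] -19->9, delta=28, new_sum=4+(28)=32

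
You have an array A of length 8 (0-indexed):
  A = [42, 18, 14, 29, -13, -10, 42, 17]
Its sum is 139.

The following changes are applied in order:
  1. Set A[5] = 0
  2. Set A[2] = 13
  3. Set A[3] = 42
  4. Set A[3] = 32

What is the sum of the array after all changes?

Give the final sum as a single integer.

Initial sum: 139
Change 1: A[5] -10 -> 0, delta = 10, sum = 149
Change 2: A[2] 14 -> 13, delta = -1, sum = 148
Change 3: A[3] 29 -> 42, delta = 13, sum = 161
Change 4: A[3] 42 -> 32, delta = -10, sum = 151

Answer: 151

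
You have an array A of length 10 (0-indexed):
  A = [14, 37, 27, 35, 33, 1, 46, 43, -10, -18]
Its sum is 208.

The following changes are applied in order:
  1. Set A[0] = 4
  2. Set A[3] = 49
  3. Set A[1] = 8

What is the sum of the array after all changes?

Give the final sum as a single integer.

Initial sum: 208
Change 1: A[0] 14 -> 4, delta = -10, sum = 198
Change 2: A[3] 35 -> 49, delta = 14, sum = 212
Change 3: A[1] 37 -> 8, delta = -29, sum = 183

Answer: 183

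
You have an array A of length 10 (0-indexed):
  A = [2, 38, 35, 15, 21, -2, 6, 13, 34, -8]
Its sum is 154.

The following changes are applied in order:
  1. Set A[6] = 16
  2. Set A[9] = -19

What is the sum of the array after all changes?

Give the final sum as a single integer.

Initial sum: 154
Change 1: A[6] 6 -> 16, delta = 10, sum = 164
Change 2: A[9] -8 -> -19, delta = -11, sum = 153

Answer: 153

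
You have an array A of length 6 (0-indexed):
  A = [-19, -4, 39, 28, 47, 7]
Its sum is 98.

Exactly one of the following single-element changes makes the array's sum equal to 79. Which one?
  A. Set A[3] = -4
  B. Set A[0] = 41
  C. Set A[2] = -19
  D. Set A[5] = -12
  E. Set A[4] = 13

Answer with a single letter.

Answer: D

Derivation:
Option A: A[3] 28->-4, delta=-32, new_sum=98+(-32)=66
Option B: A[0] -19->41, delta=60, new_sum=98+(60)=158
Option C: A[2] 39->-19, delta=-58, new_sum=98+(-58)=40
Option D: A[5] 7->-12, delta=-19, new_sum=98+(-19)=79 <-- matches target
Option E: A[4] 47->13, delta=-34, new_sum=98+(-34)=64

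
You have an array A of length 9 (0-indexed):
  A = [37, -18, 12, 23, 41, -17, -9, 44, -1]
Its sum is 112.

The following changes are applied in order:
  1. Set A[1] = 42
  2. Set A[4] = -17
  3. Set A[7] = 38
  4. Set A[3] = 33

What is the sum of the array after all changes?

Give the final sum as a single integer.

Answer: 118

Derivation:
Initial sum: 112
Change 1: A[1] -18 -> 42, delta = 60, sum = 172
Change 2: A[4] 41 -> -17, delta = -58, sum = 114
Change 3: A[7] 44 -> 38, delta = -6, sum = 108
Change 4: A[3] 23 -> 33, delta = 10, sum = 118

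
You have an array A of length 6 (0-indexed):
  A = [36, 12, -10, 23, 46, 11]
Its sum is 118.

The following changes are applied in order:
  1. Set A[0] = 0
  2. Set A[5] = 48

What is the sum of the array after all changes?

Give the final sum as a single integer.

Initial sum: 118
Change 1: A[0] 36 -> 0, delta = -36, sum = 82
Change 2: A[5] 11 -> 48, delta = 37, sum = 119

Answer: 119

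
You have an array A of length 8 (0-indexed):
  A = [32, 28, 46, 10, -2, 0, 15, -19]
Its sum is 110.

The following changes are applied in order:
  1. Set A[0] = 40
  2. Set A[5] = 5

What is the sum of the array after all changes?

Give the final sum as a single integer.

Initial sum: 110
Change 1: A[0] 32 -> 40, delta = 8, sum = 118
Change 2: A[5] 0 -> 5, delta = 5, sum = 123

Answer: 123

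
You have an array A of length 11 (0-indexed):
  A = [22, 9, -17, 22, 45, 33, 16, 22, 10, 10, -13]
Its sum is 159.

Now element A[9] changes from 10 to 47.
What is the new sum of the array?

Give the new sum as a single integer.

Old value at index 9: 10
New value at index 9: 47
Delta = 47 - 10 = 37
New sum = old_sum + delta = 159 + (37) = 196

Answer: 196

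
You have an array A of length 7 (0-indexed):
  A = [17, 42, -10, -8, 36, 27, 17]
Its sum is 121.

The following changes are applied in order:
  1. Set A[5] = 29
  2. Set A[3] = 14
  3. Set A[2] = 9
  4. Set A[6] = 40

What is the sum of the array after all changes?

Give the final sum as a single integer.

Answer: 187

Derivation:
Initial sum: 121
Change 1: A[5] 27 -> 29, delta = 2, sum = 123
Change 2: A[3] -8 -> 14, delta = 22, sum = 145
Change 3: A[2] -10 -> 9, delta = 19, sum = 164
Change 4: A[6] 17 -> 40, delta = 23, sum = 187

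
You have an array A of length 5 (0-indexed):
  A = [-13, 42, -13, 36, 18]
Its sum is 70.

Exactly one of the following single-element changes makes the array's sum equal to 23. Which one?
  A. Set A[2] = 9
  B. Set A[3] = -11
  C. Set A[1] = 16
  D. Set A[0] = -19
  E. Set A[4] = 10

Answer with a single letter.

Answer: B

Derivation:
Option A: A[2] -13->9, delta=22, new_sum=70+(22)=92
Option B: A[3] 36->-11, delta=-47, new_sum=70+(-47)=23 <-- matches target
Option C: A[1] 42->16, delta=-26, new_sum=70+(-26)=44
Option D: A[0] -13->-19, delta=-6, new_sum=70+(-6)=64
Option E: A[4] 18->10, delta=-8, new_sum=70+(-8)=62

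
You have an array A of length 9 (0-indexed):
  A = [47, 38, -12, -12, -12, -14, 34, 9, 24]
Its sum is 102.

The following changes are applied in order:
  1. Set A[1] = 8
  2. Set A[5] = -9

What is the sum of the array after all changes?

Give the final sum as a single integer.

Initial sum: 102
Change 1: A[1] 38 -> 8, delta = -30, sum = 72
Change 2: A[5] -14 -> -9, delta = 5, sum = 77

Answer: 77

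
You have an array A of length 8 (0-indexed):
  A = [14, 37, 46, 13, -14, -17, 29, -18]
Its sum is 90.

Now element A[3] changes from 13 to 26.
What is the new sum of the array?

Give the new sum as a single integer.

Old value at index 3: 13
New value at index 3: 26
Delta = 26 - 13 = 13
New sum = old_sum + delta = 90 + (13) = 103

Answer: 103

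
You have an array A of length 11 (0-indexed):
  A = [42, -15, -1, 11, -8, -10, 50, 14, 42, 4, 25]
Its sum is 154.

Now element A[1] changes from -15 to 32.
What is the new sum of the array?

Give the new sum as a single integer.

Answer: 201

Derivation:
Old value at index 1: -15
New value at index 1: 32
Delta = 32 - -15 = 47
New sum = old_sum + delta = 154 + (47) = 201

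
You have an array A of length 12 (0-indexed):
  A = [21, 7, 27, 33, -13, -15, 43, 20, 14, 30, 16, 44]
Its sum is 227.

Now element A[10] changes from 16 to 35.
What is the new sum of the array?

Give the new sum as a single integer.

Old value at index 10: 16
New value at index 10: 35
Delta = 35 - 16 = 19
New sum = old_sum + delta = 227 + (19) = 246

Answer: 246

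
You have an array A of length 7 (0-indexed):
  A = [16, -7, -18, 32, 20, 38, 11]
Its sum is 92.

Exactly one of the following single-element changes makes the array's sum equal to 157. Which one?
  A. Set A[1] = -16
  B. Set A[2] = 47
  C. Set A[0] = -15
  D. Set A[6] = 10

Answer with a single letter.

Answer: B

Derivation:
Option A: A[1] -7->-16, delta=-9, new_sum=92+(-9)=83
Option B: A[2] -18->47, delta=65, new_sum=92+(65)=157 <-- matches target
Option C: A[0] 16->-15, delta=-31, new_sum=92+(-31)=61
Option D: A[6] 11->10, delta=-1, new_sum=92+(-1)=91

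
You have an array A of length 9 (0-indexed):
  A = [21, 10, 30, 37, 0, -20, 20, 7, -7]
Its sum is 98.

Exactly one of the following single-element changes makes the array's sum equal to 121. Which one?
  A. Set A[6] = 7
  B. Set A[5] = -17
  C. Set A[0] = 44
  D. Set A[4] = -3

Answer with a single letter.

Option A: A[6] 20->7, delta=-13, new_sum=98+(-13)=85
Option B: A[5] -20->-17, delta=3, new_sum=98+(3)=101
Option C: A[0] 21->44, delta=23, new_sum=98+(23)=121 <-- matches target
Option D: A[4] 0->-3, delta=-3, new_sum=98+(-3)=95

Answer: C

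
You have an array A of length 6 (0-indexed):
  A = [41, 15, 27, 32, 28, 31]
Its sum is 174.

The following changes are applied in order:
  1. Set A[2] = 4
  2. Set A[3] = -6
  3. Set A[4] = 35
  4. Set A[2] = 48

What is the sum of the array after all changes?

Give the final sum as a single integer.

Answer: 164

Derivation:
Initial sum: 174
Change 1: A[2] 27 -> 4, delta = -23, sum = 151
Change 2: A[3] 32 -> -6, delta = -38, sum = 113
Change 3: A[4] 28 -> 35, delta = 7, sum = 120
Change 4: A[2] 4 -> 48, delta = 44, sum = 164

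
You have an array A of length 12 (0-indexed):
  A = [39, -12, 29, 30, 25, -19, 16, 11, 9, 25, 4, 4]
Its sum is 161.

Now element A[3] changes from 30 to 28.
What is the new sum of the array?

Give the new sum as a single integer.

Answer: 159

Derivation:
Old value at index 3: 30
New value at index 3: 28
Delta = 28 - 30 = -2
New sum = old_sum + delta = 161 + (-2) = 159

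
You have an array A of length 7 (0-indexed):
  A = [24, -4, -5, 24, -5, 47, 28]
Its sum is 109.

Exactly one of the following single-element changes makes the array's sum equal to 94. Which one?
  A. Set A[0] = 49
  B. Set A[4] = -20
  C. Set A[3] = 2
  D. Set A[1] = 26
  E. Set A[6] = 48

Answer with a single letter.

Answer: B

Derivation:
Option A: A[0] 24->49, delta=25, new_sum=109+(25)=134
Option B: A[4] -5->-20, delta=-15, new_sum=109+(-15)=94 <-- matches target
Option C: A[3] 24->2, delta=-22, new_sum=109+(-22)=87
Option D: A[1] -4->26, delta=30, new_sum=109+(30)=139
Option E: A[6] 28->48, delta=20, new_sum=109+(20)=129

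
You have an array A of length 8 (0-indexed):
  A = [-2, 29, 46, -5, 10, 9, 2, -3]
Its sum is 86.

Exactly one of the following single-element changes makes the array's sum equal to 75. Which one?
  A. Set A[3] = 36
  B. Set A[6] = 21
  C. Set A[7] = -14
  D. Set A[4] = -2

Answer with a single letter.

Option A: A[3] -5->36, delta=41, new_sum=86+(41)=127
Option B: A[6] 2->21, delta=19, new_sum=86+(19)=105
Option C: A[7] -3->-14, delta=-11, new_sum=86+(-11)=75 <-- matches target
Option D: A[4] 10->-2, delta=-12, new_sum=86+(-12)=74

Answer: C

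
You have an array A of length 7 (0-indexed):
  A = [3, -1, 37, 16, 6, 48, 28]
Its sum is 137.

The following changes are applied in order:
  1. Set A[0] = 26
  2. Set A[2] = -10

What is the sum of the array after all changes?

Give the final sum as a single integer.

Initial sum: 137
Change 1: A[0] 3 -> 26, delta = 23, sum = 160
Change 2: A[2] 37 -> -10, delta = -47, sum = 113

Answer: 113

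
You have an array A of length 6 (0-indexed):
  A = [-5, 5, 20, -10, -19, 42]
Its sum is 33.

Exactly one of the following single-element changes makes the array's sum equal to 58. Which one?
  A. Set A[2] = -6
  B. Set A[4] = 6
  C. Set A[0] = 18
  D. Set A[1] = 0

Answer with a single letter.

Option A: A[2] 20->-6, delta=-26, new_sum=33+(-26)=7
Option B: A[4] -19->6, delta=25, new_sum=33+(25)=58 <-- matches target
Option C: A[0] -5->18, delta=23, new_sum=33+(23)=56
Option D: A[1] 5->0, delta=-5, new_sum=33+(-5)=28

Answer: B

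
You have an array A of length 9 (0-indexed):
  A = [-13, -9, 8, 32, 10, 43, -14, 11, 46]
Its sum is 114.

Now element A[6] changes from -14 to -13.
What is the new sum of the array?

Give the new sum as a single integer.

Old value at index 6: -14
New value at index 6: -13
Delta = -13 - -14 = 1
New sum = old_sum + delta = 114 + (1) = 115

Answer: 115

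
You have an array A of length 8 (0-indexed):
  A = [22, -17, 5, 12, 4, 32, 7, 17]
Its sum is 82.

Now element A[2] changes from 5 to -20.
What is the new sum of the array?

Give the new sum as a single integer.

Old value at index 2: 5
New value at index 2: -20
Delta = -20 - 5 = -25
New sum = old_sum + delta = 82 + (-25) = 57

Answer: 57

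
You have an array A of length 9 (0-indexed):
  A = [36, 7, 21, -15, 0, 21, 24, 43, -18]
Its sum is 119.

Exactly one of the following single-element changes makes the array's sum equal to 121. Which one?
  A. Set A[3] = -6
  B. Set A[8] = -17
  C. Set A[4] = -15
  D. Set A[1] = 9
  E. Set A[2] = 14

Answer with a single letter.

Answer: D

Derivation:
Option A: A[3] -15->-6, delta=9, new_sum=119+(9)=128
Option B: A[8] -18->-17, delta=1, new_sum=119+(1)=120
Option C: A[4] 0->-15, delta=-15, new_sum=119+(-15)=104
Option D: A[1] 7->9, delta=2, new_sum=119+(2)=121 <-- matches target
Option E: A[2] 21->14, delta=-7, new_sum=119+(-7)=112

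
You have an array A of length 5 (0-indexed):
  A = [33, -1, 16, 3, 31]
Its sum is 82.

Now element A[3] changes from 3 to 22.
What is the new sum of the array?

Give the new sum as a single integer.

Old value at index 3: 3
New value at index 3: 22
Delta = 22 - 3 = 19
New sum = old_sum + delta = 82 + (19) = 101

Answer: 101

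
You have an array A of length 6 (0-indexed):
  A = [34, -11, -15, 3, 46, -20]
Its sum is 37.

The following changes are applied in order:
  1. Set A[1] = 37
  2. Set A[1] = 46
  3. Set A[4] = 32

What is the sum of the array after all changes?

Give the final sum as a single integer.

Answer: 80

Derivation:
Initial sum: 37
Change 1: A[1] -11 -> 37, delta = 48, sum = 85
Change 2: A[1] 37 -> 46, delta = 9, sum = 94
Change 3: A[4] 46 -> 32, delta = -14, sum = 80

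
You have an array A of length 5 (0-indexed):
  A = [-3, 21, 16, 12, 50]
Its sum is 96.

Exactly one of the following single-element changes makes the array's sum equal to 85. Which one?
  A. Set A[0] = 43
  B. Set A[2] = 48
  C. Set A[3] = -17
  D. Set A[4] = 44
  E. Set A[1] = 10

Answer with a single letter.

Option A: A[0] -3->43, delta=46, new_sum=96+(46)=142
Option B: A[2] 16->48, delta=32, new_sum=96+(32)=128
Option C: A[3] 12->-17, delta=-29, new_sum=96+(-29)=67
Option D: A[4] 50->44, delta=-6, new_sum=96+(-6)=90
Option E: A[1] 21->10, delta=-11, new_sum=96+(-11)=85 <-- matches target

Answer: E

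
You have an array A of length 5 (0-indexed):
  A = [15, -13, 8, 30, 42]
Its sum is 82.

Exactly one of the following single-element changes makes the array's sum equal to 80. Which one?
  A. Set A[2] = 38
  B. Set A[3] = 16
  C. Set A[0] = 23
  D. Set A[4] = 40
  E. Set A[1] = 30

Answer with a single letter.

Answer: D

Derivation:
Option A: A[2] 8->38, delta=30, new_sum=82+(30)=112
Option B: A[3] 30->16, delta=-14, new_sum=82+(-14)=68
Option C: A[0] 15->23, delta=8, new_sum=82+(8)=90
Option D: A[4] 42->40, delta=-2, new_sum=82+(-2)=80 <-- matches target
Option E: A[1] -13->30, delta=43, new_sum=82+(43)=125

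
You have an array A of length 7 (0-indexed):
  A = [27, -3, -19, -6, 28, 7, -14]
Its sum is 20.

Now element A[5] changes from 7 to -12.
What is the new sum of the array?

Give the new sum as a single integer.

Answer: 1

Derivation:
Old value at index 5: 7
New value at index 5: -12
Delta = -12 - 7 = -19
New sum = old_sum + delta = 20 + (-19) = 1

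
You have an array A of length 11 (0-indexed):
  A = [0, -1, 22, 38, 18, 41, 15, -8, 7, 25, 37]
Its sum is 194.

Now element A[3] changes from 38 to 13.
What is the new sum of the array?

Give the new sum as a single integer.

Old value at index 3: 38
New value at index 3: 13
Delta = 13 - 38 = -25
New sum = old_sum + delta = 194 + (-25) = 169

Answer: 169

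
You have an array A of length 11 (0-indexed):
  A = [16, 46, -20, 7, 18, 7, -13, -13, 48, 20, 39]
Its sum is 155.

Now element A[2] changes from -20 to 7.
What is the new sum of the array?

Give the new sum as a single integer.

Answer: 182

Derivation:
Old value at index 2: -20
New value at index 2: 7
Delta = 7 - -20 = 27
New sum = old_sum + delta = 155 + (27) = 182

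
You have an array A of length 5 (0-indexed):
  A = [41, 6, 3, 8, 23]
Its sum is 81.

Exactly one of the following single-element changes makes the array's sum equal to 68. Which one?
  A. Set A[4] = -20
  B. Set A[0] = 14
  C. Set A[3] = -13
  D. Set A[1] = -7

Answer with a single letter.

Answer: D

Derivation:
Option A: A[4] 23->-20, delta=-43, new_sum=81+(-43)=38
Option B: A[0] 41->14, delta=-27, new_sum=81+(-27)=54
Option C: A[3] 8->-13, delta=-21, new_sum=81+(-21)=60
Option D: A[1] 6->-7, delta=-13, new_sum=81+(-13)=68 <-- matches target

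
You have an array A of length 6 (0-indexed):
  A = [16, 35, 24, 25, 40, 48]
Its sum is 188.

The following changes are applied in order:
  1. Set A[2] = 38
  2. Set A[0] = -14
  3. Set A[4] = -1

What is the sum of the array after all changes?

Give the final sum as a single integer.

Answer: 131

Derivation:
Initial sum: 188
Change 1: A[2] 24 -> 38, delta = 14, sum = 202
Change 2: A[0] 16 -> -14, delta = -30, sum = 172
Change 3: A[4] 40 -> -1, delta = -41, sum = 131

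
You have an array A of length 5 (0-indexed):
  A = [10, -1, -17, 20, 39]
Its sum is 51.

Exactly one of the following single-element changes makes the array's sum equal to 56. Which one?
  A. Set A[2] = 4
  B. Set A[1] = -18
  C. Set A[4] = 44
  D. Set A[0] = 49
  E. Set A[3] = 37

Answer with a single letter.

Answer: C

Derivation:
Option A: A[2] -17->4, delta=21, new_sum=51+(21)=72
Option B: A[1] -1->-18, delta=-17, new_sum=51+(-17)=34
Option C: A[4] 39->44, delta=5, new_sum=51+(5)=56 <-- matches target
Option D: A[0] 10->49, delta=39, new_sum=51+(39)=90
Option E: A[3] 20->37, delta=17, new_sum=51+(17)=68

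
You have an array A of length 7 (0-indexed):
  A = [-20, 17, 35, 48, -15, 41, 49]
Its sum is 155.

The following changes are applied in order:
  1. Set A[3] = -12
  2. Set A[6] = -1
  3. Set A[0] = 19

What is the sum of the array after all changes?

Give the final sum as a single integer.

Answer: 84

Derivation:
Initial sum: 155
Change 1: A[3] 48 -> -12, delta = -60, sum = 95
Change 2: A[6] 49 -> -1, delta = -50, sum = 45
Change 3: A[0] -20 -> 19, delta = 39, sum = 84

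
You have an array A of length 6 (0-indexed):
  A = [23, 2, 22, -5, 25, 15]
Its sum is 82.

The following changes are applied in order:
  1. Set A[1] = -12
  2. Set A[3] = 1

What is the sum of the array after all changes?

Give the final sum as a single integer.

Answer: 74

Derivation:
Initial sum: 82
Change 1: A[1] 2 -> -12, delta = -14, sum = 68
Change 2: A[3] -5 -> 1, delta = 6, sum = 74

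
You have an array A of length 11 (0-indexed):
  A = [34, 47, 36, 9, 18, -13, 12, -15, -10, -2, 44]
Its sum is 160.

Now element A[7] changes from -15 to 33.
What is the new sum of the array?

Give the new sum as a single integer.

Answer: 208

Derivation:
Old value at index 7: -15
New value at index 7: 33
Delta = 33 - -15 = 48
New sum = old_sum + delta = 160 + (48) = 208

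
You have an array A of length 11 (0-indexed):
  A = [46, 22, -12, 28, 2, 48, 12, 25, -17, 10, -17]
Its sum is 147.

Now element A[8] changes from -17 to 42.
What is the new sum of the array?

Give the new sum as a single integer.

Old value at index 8: -17
New value at index 8: 42
Delta = 42 - -17 = 59
New sum = old_sum + delta = 147 + (59) = 206

Answer: 206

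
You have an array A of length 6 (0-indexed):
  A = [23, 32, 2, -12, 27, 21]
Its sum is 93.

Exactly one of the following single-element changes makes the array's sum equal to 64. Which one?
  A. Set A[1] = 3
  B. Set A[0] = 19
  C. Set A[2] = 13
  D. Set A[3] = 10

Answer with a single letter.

Option A: A[1] 32->3, delta=-29, new_sum=93+(-29)=64 <-- matches target
Option B: A[0] 23->19, delta=-4, new_sum=93+(-4)=89
Option C: A[2] 2->13, delta=11, new_sum=93+(11)=104
Option D: A[3] -12->10, delta=22, new_sum=93+(22)=115

Answer: A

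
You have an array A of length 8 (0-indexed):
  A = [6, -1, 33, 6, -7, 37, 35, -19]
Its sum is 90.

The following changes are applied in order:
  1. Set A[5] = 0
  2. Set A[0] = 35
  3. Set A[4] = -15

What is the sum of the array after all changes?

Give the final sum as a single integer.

Initial sum: 90
Change 1: A[5] 37 -> 0, delta = -37, sum = 53
Change 2: A[0] 6 -> 35, delta = 29, sum = 82
Change 3: A[4] -7 -> -15, delta = -8, sum = 74

Answer: 74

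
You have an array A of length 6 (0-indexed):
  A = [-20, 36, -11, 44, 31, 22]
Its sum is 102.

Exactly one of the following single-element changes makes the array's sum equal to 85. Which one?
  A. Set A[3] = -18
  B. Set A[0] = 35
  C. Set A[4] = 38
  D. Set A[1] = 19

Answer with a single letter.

Option A: A[3] 44->-18, delta=-62, new_sum=102+(-62)=40
Option B: A[0] -20->35, delta=55, new_sum=102+(55)=157
Option C: A[4] 31->38, delta=7, new_sum=102+(7)=109
Option D: A[1] 36->19, delta=-17, new_sum=102+(-17)=85 <-- matches target

Answer: D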